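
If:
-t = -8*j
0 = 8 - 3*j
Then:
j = 8/3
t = 64/3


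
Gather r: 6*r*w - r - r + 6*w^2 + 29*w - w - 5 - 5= r*(6*w - 2) + 6*w^2 + 28*w - 10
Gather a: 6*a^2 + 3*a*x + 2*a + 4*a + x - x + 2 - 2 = 6*a^2 + a*(3*x + 6)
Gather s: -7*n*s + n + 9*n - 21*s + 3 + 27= 10*n + s*(-7*n - 21) + 30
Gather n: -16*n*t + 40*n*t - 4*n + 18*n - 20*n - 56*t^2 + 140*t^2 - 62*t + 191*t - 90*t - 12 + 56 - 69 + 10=n*(24*t - 6) + 84*t^2 + 39*t - 15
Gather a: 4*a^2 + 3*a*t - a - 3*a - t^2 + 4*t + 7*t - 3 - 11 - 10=4*a^2 + a*(3*t - 4) - t^2 + 11*t - 24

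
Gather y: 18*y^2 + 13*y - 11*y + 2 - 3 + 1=18*y^2 + 2*y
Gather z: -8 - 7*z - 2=-7*z - 10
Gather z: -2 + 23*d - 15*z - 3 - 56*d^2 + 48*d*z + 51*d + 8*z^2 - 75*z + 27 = -56*d^2 + 74*d + 8*z^2 + z*(48*d - 90) + 22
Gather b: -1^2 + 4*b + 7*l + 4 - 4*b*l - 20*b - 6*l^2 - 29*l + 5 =b*(-4*l - 16) - 6*l^2 - 22*l + 8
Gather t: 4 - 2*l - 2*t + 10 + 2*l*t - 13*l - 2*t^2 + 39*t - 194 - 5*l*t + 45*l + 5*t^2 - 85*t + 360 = 30*l + 3*t^2 + t*(-3*l - 48) + 180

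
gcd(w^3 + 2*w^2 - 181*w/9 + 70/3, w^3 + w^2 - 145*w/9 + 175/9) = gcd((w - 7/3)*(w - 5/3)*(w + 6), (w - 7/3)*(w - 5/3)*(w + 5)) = w^2 - 4*w + 35/9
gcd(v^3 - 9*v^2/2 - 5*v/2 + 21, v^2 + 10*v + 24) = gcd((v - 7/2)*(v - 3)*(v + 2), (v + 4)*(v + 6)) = 1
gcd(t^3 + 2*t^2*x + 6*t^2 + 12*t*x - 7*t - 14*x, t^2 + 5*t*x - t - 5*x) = t - 1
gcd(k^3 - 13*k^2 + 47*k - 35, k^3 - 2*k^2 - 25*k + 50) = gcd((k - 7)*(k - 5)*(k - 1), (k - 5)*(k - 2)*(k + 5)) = k - 5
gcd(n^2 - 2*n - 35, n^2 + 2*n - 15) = n + 5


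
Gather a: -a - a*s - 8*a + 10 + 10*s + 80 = a*(-s - 9) + 10*s + 90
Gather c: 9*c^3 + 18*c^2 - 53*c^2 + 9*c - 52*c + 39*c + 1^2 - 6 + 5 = 9*c^3 - 35*c^2 - 4*c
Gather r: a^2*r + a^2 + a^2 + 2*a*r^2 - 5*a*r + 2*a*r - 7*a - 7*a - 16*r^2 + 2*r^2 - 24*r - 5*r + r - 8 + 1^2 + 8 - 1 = 2*a^2 - 14*a + r^2*(2*a - 14) + r*(a^2 - 3*a - 28)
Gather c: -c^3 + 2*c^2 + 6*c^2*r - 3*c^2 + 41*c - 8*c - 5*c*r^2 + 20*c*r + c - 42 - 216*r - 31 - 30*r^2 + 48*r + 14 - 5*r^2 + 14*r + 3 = -c^3 + c^2*(6*r - 1) + c*(-5*r^2 + 20*r + 34) - 35*r^2 - 154*r - 56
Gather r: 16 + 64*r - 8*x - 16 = 64*r - 8*x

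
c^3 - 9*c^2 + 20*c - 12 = (c - 6)*(c - 2)*(c - 1)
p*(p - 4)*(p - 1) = p^3 - 5*p^2 + 4*p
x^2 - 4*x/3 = x*(x - 4/3)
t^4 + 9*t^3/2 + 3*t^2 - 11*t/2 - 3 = (t - 1)*(t + 1/2)*(t + 2)*(t + 3)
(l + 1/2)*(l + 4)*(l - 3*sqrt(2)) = l^3 - 3*sqrt(2)*l^2 + 9*l^2/2 - 27*sqrt(2)*l/2 + 2*l - 6*sqrt(2)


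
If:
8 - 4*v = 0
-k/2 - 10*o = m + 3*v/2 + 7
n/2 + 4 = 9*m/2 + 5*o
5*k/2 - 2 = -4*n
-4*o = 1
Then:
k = -628/31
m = 163/62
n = 408/31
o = -1/4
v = 2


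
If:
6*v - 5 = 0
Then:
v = 5/6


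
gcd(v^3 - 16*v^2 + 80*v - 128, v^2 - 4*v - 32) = v - 8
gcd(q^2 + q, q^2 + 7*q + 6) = q + 1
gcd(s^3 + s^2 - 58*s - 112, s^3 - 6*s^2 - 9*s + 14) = s + 2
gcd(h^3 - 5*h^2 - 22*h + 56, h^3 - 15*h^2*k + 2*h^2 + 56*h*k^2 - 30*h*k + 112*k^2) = 1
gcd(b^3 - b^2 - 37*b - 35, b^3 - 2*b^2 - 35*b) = b^2 - 2*b - 35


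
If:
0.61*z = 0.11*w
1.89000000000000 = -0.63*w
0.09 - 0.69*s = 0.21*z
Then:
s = 0.30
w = -3.00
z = -0.54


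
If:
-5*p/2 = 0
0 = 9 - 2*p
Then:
No Solution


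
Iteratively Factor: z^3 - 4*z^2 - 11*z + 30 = (z - 2)*(z^2 - 2*z - 15) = (z - 5)*(z - 2)*(z + 3)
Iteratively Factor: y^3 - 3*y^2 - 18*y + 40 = (y - 5)*(y^2 + 2*y - 8) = (y - 5)*(y - 2)*(y + 4)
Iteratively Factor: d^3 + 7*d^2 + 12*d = (d + 3)*(d^2 + 4*d) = d*(d + 3)*(d + 4)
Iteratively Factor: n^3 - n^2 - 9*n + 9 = (n + 3)*(n^2 - 4*n + 3) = (n - 3)*(n + 3)*(n - 1)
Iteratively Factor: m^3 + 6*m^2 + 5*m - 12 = (m + 3)*(m^2 + 3*m - 4) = (m - 1)*(m + 3)*(m + 4)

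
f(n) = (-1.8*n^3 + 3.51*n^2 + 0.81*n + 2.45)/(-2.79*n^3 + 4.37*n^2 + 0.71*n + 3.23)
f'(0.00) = 0.08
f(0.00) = 0.76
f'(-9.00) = 0.00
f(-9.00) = 0.67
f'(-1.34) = 0.02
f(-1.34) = 0.71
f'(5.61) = 0.02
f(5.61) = 0.58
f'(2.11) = 16.86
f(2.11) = -1.42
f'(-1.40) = 0.01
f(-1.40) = 0.71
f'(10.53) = 0.00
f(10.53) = 0.62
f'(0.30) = 0.11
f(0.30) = 0.79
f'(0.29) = 0.11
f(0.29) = 0.79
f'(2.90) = 0.30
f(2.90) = 0.37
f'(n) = (-5.4*n^2 + 7.02*n + 0.81)/(-2.79*n^3 + 4.37*n^2 + 0.71*n + 3.23) + (8.37*n^2 - 8.74*n - 0.71)*(-1.8*n^3 + 3.51*n^2 + 0.81*n + 2.45)/(-2.79*n^3 + 4.37*n^2 + 0.71*n + 3.23)^2 = (-1.77635683940025e-15*n^5 + 1.9269*n^4 + 1.9638*n^3 + 2.0169*n^2 + 1.26159999999999*n + 0.8768)/(7.7841*n^6 - 24.3846*n^5 + 15.1351*n^4 - 11.818*n^3 + 28.7343*n^2 + 4.5866*n + 10.4329)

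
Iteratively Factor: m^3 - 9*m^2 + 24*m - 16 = (m - 4)*(m^2 - 5*m + 4) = (m - 4)*(m - 1)*(m - 4)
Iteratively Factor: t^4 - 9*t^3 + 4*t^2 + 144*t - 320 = (t + 4)*(t^3 - 13*t^2 + 56*t - 80) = (t - 5)*(t + 4)*(t^2 - 8*t + 16) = (t - 5)*(t - 4)*(t + 4)*(t - 4)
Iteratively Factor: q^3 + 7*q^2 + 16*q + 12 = (q + 2)*(q^2 + 5*q + 6) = (q + 2)^2*(q + 3)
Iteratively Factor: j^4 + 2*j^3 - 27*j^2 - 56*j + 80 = (j + 4)*(j^3 - 2*j^2 - 19*j + 20) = (j - 1)*(j + 4)*(j^2 - j - 20) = (j - 5)*(j - 1)*(j + 4)*(j + 4)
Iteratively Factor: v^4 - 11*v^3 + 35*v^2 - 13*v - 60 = (v - 4)*(v^3 - 7*v^2 + 7*v + 15) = (v - 4)*(v - 3)*(v^2 - 4*v - 5) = (v - 5)*(v - 4)*(v - 3)*(v + 1)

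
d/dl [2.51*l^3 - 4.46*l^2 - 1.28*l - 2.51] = 7.53*l^2 - 8.92*l - 1.28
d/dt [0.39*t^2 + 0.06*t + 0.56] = 0.78*t + 0.06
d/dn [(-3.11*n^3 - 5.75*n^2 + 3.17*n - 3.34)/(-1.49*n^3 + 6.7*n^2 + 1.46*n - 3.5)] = (1.77635683940025e-15*n^5 - 29.4045*n^4 + 0.365400000000008*n^3 - 11.9088*n^2 + 85.006*n - 6.2186)/(2.2201*n^6 - 19.966*n^5 + 40.5392*n^4 + 29.994*n^3 - 44.7684*n^2 - 10.22*n + 12.25)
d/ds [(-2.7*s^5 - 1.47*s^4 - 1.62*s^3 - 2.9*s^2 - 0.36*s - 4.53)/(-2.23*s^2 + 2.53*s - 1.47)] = (18.063*s^6 - 20.7678*s^5 + 12.3003*s^4 + 0.446399999999997*s^3 - 0.995599999999998*s^2 - 11.6778*s + 11.9901)/(4.9729*s^4 - 11.2838*s^3 + 12.9571*s^2 - 7.4382*s + 2.1609)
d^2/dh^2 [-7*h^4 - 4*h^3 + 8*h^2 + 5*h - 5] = -84*h^2 - 24*h + 16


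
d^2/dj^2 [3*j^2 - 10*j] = 6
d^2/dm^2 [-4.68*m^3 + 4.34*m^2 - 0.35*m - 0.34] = 8.68 - 28.08*m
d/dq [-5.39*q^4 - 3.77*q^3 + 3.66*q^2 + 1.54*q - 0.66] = -21.56*q^3 - 11.31*q^2 + 7.32*q + 1.54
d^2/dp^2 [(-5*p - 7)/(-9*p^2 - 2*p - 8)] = 2*(4*(5*p + 7)*(9*p + 1)^2 - (135*p + 73)*(9*p^2 + 2*p + 8))/(9*p^2 + 2*p + 8)^3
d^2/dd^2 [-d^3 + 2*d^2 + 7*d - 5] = 4 - 6*d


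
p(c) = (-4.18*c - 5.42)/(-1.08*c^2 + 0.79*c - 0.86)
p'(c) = (-4.18*c - 5.42)*(2.16*c - 0.79)/(-1.08*c^2 + 0.79*c - 0.86)^2 - 4.18/(-1.08*c^2 + 0.79*c - 0.86) = (-4.5144*c^2 - 11.7072*c + 7.8766)/(1.1664*c^4 - 1.7064*c^3 + 2.4817*c^2 - 1.3588*c + 0.7396)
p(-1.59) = -0.25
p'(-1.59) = 0.64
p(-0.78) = 1.01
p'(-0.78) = 3.13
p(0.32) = 9.41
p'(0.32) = 7.12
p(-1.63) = -0.28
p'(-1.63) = 0.59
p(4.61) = 1.22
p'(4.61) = -0.35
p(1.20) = 7.11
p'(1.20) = -5.89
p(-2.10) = -0.46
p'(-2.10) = 0.24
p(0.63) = 10.18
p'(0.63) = -2.06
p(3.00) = 2.19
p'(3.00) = -1.01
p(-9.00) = -0.34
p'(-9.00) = -0.03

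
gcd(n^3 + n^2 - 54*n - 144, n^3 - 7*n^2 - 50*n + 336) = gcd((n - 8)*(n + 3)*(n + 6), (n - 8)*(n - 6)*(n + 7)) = n - 8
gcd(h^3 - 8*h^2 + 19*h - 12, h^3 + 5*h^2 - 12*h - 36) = h - 3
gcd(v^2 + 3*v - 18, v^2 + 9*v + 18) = v + 6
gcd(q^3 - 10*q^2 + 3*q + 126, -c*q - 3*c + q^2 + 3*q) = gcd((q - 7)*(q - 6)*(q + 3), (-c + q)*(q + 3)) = q + 3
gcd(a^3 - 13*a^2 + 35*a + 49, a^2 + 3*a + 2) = a + 1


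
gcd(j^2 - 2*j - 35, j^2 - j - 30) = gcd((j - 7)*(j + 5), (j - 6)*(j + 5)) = j + 5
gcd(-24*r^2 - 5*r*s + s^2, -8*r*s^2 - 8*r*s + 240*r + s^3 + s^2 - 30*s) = 8*r - s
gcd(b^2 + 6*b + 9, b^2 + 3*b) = b + 3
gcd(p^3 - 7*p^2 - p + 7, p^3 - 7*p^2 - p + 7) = p^3 - 7*p^2 - p + 7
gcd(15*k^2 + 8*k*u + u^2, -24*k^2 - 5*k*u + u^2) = 3*k + u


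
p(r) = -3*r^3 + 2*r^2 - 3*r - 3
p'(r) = -9*r^2 + 4*r - 3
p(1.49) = -12.95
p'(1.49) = -17.02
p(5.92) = -573.09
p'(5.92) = -294.74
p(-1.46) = 14.98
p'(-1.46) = -28.02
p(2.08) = -27.58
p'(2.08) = -33.62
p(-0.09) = -2.71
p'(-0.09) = -3.43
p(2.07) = -27.25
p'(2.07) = -33.28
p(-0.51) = -0.55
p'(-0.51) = -7.38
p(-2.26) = 48.62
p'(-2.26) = -58.01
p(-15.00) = 10617.00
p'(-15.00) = -2088.00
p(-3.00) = 105.00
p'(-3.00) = -96.00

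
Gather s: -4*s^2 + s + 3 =-4*s^2 + s + 3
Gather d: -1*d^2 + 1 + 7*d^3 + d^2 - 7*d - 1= 7*d^3 - 7*d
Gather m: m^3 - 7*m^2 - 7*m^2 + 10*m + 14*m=m^3 - 14*m^2 + 24*m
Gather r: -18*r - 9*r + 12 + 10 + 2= 24 - 27*r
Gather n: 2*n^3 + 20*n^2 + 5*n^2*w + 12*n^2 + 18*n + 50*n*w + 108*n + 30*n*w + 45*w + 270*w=2*n^3 + n^2*(5*w + 32) + n*(80*w + 126) + 315*w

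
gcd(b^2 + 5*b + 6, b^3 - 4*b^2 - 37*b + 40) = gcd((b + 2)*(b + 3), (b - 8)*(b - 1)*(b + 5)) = 1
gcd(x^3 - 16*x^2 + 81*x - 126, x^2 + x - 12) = x - 3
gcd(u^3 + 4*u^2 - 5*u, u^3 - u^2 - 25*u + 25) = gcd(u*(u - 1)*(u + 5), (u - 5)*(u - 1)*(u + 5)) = u^2 + 4*u - 5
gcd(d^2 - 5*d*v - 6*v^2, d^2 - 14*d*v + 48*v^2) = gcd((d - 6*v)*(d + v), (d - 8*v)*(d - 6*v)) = -d + 6*v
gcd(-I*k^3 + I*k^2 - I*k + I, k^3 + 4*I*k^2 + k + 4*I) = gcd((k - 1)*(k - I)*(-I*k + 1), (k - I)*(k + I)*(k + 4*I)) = k^2 + 1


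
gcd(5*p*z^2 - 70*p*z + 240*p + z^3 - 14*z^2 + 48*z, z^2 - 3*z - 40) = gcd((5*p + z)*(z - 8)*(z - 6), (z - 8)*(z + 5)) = z - 8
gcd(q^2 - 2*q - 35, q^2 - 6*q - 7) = q - 7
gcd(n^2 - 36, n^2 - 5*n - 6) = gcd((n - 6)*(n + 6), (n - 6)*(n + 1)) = n - 6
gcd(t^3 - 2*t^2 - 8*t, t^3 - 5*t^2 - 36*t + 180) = 1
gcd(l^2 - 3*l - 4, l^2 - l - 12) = l - 4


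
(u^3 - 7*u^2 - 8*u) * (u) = u^4 - 7*u^3 - 8*u^2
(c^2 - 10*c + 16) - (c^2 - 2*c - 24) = 40 - 8*c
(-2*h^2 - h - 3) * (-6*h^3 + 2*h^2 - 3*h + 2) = 12*h^5 + 2*h^4 + 22*h^3 - 7*h^2 + 7*h - 6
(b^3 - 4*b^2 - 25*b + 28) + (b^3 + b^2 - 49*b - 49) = 2*b^3 - 3*b^2 - 74*b - 21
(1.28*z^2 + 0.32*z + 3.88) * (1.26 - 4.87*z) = -6.2336*z^3 + 0.0544*z^2 - 18.4924*z + 4.8888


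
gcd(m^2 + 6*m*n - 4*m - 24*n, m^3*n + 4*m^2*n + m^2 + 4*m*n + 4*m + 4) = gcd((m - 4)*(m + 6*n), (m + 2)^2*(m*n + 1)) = 1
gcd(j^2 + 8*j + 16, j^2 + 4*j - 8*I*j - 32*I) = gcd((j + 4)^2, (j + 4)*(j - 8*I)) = j + 4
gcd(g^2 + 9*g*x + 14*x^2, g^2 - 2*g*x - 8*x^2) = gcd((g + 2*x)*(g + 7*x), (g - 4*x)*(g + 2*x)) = g + 2*x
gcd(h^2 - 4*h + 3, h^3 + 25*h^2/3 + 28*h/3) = 1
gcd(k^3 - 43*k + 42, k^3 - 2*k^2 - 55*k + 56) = k^2 + 6*k - 7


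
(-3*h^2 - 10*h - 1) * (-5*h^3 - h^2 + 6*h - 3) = 15*h^5 + 53*h^4 - 3*h^3 - 50*h^2 + 24*h + 3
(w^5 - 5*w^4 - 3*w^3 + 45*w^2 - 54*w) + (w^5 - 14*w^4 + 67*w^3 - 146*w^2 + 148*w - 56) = 2*w^5 - 19*w^4 + 64*w^3 - 101*w^2 + 94*w - 56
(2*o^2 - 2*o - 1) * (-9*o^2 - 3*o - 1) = -18*o^4 + 12*o^3 + 13*o^2 + 5*o + 1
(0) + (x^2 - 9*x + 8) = x^2 - 9*x + 8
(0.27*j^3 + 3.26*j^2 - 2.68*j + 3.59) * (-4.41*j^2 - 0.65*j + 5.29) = -1.1907*j^5 - 14.5521*j^4 + 11.1281*j^3 + 3.1555*j^2 - 16.5107*j + 18.9911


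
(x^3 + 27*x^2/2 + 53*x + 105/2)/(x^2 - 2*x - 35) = (2*x^2 + 17*x + 21)/(2*(x - 7))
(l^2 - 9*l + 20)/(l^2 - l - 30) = (-l^2 + 9*l - 20)/(-l^2 + l + 30)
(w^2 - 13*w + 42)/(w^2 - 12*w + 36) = (w - 7)/(w - 6)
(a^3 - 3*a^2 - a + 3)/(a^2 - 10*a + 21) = (a^2 - 1)/(a - 7)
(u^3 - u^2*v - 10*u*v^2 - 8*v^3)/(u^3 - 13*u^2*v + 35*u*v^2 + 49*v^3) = (u^2 - 2*u*v - 8*v^2)/(u^2 - 14*u*v + 49*v^2)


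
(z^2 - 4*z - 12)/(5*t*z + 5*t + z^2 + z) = (z^2 - 4*z - 12)/(5*t*z + 5*t + z^2 + z)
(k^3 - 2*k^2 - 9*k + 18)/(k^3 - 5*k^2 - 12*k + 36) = (k - 3)/(k - 6)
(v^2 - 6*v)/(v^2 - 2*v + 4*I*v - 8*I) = v*(v - 6)/(v^2 - 2*v + 4*I*v - 8*I)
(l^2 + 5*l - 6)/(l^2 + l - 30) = (l - 1)/(l - 5)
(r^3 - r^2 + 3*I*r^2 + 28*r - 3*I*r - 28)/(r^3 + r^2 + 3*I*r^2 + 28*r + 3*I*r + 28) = (r - 1)/(r + 1)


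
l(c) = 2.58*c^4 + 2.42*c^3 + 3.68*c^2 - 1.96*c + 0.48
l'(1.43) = 53.59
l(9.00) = 18972.48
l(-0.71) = 3.52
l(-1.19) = 9.12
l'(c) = 10.32*c^3 + 7.26*c^2 + 7.36*c - 1.96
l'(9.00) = 8175.62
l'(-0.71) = -7.22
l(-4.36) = 810.73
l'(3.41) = 516.76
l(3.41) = 481.39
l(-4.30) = 766.59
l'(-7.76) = -4444.31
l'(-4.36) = -751.38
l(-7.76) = 8461.94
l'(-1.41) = -26.83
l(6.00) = 3987.60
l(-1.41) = 13.97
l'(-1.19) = -17.83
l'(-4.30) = -719.88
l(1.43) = 23.07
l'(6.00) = 2532.68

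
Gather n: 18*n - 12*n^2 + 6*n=-12*n^2 + 24*n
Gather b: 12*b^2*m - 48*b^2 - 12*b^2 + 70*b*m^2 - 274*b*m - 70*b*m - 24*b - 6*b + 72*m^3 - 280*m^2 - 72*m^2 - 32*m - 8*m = b^2*(12*m - 60) + b*(70*m^2 - 344*m - 30) + 72*m^3 - 352*m^2 - 40*m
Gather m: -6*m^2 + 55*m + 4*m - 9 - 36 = -6*m^2 + 59*m - 45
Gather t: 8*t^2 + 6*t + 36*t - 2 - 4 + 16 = 8*t^2 + 42*t + 10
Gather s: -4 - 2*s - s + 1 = -3*s - 3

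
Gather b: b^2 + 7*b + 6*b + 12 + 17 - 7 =b^2 + 13*b + 22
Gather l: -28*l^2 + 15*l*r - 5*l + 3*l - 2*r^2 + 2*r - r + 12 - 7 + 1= -28*l^2 + l*(15*r - 2) - 2*r^2 + r + 6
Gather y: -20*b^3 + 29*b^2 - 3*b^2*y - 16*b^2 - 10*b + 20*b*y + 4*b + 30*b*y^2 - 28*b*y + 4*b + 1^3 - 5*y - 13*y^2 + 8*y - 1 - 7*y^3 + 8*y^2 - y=-20*b^3 + 13*b^2 - 2*b - 7*y^3 + y^2*(30*b - 5) + y*(-3*b^2 - 8*b + 2)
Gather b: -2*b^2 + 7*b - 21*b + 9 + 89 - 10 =-2*b^2 - 14*b + 88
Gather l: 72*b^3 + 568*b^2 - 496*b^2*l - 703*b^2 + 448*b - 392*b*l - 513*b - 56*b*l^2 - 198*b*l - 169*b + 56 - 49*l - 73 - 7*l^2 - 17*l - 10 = 72*b^3 - 135*b^2 - 234*b + l^2*(-56*b - 7) + l*(-496*b^2 - 590*b - 66) - 27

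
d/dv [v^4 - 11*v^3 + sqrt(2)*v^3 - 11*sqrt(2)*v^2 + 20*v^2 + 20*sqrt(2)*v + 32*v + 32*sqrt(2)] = 4*v^3 - 33*v^2 + 3*sqrt(2)*v^2 - 22*sqrt(2)*v + 40*v + 20*sqrt(2) + 32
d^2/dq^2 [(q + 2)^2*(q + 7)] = 6*q + 22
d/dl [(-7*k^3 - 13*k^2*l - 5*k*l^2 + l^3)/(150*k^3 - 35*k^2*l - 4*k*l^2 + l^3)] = k*(-439*k^3 - 399*k^2*l + 39*k*l^2 - l^3)/(4500*k^5 - 1200*k^4*l - 235*k^3*l^2 + 69*k^2*l^3 + 3*k*l^4 - l^5)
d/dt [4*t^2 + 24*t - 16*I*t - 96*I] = 8*t + 24 - 16*I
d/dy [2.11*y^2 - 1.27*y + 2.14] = 4.22*y - 1.27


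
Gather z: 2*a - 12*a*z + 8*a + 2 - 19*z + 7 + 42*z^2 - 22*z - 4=10*a + 42*z^2 + z*(-12*a - 41) + 5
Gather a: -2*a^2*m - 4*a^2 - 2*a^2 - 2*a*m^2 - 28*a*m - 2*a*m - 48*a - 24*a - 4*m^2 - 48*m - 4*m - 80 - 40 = a^2*(-2*m - 6) + a*(-2*m^2 - 30*m - 72) - 4*m^2 - 52*m - 120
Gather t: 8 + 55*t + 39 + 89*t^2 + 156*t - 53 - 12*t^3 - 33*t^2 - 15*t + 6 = -12*t^3 + 56*t^2 + 196*t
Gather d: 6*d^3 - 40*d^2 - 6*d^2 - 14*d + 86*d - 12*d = 6*d^3 - 46*d^2 + 60*d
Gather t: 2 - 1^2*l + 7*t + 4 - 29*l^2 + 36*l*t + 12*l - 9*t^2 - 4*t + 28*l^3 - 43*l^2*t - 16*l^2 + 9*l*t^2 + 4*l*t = 28*l^3 - 45*l^2 + 11*l + t^2*(9*l - 9) + t*(-43*l^2 + 40*l + 3) + 6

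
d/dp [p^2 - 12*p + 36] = 2*p - 12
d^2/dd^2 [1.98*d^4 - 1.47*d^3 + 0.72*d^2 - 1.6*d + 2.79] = 23.76*d^2 - 8.82*d + 1.44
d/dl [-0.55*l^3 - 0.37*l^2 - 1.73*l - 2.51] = -1.65*l^2 - 0.74*l - 1.73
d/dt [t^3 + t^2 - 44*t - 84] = 3*t^2 + 2*t - 44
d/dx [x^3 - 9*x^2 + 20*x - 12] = 3*x^2 - 18*x + 20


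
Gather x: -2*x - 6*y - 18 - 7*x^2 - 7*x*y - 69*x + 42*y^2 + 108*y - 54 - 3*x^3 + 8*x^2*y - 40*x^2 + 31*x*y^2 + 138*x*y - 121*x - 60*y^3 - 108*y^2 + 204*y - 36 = -3*x^3 + x^2*(8*y - 47) + x*(31*y^2 + 131*y - 192) - 60*y^3 - 66*y^2 + 306*y - 108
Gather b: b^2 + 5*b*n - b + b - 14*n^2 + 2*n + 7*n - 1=b^2 + 5*b*n - 14*n^2 + 9*n - 1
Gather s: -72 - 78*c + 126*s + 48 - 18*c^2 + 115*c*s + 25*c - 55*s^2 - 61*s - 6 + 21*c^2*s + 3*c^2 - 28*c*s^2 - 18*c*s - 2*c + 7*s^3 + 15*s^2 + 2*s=-15*c^2 - 55*c + 7*s^3 + s^2*(-28*c - 40) + s*(21*c^2 + 97*c + 67) - 30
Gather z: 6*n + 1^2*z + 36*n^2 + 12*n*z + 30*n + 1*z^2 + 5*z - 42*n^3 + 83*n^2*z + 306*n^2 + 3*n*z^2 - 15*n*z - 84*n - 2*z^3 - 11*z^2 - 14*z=-42*n^3 + 342*n^2 - 48*n - 2*z^3 + z^2*(3*n - 10) + z*(83*n^2 - 3*n - 8)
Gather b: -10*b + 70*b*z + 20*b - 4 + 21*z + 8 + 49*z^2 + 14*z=b*(70*z + 10) + 49*z^2 + 35*z + 4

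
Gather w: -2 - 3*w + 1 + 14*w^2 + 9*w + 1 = 14*w^2 + 6*w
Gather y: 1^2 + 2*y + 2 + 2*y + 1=4*y + 4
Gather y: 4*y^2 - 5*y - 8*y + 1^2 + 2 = 4*y^2 - 13*y + 3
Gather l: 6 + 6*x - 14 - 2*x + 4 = 4*x - 4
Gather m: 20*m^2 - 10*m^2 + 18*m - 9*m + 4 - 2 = 10*m^2 + 9*m + 2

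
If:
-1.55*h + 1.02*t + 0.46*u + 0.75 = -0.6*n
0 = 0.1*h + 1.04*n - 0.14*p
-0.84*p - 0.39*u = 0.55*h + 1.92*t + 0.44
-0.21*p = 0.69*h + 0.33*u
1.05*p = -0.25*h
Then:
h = 0.22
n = -0.03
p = -0.05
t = -0.18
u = -0.43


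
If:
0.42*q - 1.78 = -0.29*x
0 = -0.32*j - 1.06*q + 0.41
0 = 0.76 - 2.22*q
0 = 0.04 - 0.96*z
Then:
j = 0.15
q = 0.34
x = 5.64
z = 0.04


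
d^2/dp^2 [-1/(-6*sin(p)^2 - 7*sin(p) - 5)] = (-144*sin(p)^4 - 126*sin(p)^3 + 287*sin(p)^2 + 287*sin(p) + 38)/(6*sin(p)^2 + 7*sin(p) + 5)^3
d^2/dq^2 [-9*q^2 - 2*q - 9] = -18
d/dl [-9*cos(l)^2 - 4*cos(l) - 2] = 2*(9*cos(l) + 2)*sin(l)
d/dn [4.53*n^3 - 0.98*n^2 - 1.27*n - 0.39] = 13.59*n^2 - 1.96*n - 1.27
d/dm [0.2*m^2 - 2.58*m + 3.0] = 0.4*m - 2.58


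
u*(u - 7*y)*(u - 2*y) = u^3 - 9*u^2*y + 14*u*y^2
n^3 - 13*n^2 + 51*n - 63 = (n - 7)*(n - 3)^2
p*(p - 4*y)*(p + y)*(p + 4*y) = p^4 + p^3*y - 16*p^2*y^2 - 16*p*y^3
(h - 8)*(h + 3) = h^2 - 5*h - 24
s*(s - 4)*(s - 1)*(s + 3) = s^4 - 2*s^3 - 11*s^2 + 12*s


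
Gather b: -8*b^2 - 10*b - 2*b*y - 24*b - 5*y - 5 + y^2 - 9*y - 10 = -8*b^2 + b*(-2*y - 34) + y^2 - 14*y - 15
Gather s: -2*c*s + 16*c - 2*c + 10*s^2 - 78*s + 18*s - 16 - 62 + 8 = 14*c + 10*s^2 + s*(-2*c - 60) - 70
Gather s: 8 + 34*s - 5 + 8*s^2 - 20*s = 8*s^2 + 14*s + 3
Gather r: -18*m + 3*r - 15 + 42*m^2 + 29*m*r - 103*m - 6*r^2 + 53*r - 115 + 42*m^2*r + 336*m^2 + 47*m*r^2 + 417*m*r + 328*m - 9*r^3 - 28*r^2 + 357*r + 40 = 378*m^2 + 207*m - 9*r^3 + r^2*(47*m - 34) + r*(42*m^2 + 446*m + 413) - 90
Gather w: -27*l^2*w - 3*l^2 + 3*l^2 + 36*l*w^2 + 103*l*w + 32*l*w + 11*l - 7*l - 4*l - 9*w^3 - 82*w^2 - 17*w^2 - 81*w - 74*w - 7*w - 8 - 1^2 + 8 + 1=-9*w^3 + w^2*(36*l - 99) + w*(-27*l^2 + 135*l - 162)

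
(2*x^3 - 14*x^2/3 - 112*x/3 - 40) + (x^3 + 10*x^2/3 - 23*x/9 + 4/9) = 3*x^3 - 4*x^2/3 - 359*x/9 - 356/9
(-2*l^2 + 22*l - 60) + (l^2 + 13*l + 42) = -l^2 + 35*l - 18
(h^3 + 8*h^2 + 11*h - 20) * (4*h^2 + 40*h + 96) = 4*h^5 + 72*h^4 + 460*h^3 + 1128*h^2 + 256*h - 1920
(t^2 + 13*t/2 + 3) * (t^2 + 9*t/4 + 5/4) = t^4 + 35*t^3/4 + 151*t^2/8 + 119*t/8 + 15/4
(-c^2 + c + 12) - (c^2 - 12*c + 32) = -2*c^2 + 13*c - 20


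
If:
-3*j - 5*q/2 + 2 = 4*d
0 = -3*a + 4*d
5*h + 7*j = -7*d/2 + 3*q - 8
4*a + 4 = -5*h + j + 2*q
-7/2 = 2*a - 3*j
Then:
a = -152/65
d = -114/65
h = 341/130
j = -51/130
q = 53/13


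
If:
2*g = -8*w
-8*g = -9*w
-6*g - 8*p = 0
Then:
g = 0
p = 0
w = 0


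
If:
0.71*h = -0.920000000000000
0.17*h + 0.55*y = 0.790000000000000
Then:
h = -1.30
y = 1.84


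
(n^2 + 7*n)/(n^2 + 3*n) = (n + 7)/(n + 3)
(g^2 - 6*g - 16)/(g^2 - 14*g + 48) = (g + 2)/(g - 6)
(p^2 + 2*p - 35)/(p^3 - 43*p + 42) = (p - 5)/(p^2 - 7*p + 6)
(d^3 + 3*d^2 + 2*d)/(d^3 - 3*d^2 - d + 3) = d*(d + 2)/(d^2 - 4*d + 3)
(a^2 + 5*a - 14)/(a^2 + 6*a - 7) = (a - 2)/(a - 1)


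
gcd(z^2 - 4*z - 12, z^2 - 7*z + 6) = z - 6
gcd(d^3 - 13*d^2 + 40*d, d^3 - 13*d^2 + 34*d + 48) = d - 8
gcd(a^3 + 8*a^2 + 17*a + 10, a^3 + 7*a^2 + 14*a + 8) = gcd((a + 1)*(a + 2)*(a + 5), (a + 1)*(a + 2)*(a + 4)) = a^2 + 3*a + 2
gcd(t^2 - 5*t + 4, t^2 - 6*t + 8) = t - 4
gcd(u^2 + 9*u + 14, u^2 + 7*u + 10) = u + 2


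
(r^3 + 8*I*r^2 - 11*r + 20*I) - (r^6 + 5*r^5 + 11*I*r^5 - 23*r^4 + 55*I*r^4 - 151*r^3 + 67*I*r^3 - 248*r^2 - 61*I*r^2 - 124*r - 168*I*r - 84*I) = -r^6 - 5*r^5 - 11*I*r^5 + 23*r^4 - 55*I*r^4 + 152*r^3 - 67*I*r^3 + 248*r^2 + 69*I*r^2 + 113*r + 168*I*r + 104*I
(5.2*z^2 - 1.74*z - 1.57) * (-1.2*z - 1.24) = -6.24*z^3 - 4.36*z^2 + 4.0416*z + 1.9468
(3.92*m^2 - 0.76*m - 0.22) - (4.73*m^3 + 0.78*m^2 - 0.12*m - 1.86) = -4.73*m^3 + 3.14*m^2 - 0.64*m + 1.64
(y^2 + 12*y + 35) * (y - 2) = y^3 + 10*y^2 + 11*y - 70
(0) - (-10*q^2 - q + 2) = 10*q^2 + q - 2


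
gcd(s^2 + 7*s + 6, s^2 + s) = s + 1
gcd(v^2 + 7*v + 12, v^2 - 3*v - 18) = v + 3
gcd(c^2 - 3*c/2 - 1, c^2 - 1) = 1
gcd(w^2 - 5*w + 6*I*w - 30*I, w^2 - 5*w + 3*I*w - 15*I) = w - 5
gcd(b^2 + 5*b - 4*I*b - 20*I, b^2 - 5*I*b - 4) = b - 4*I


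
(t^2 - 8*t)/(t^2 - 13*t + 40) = t/(t - 5)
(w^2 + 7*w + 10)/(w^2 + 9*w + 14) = (w + 5)/(w + 7)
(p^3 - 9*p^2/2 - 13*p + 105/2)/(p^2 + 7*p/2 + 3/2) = (2*p^3 - 9*p^2 - 26*p + 105)/(2*p^2 + 7*p + 3)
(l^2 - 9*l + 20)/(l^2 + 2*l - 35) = (l - 4)/(l + 7)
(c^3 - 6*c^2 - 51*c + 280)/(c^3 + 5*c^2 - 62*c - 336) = (c - 5)/(c + 6)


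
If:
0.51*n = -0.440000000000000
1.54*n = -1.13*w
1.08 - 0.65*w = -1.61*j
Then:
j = -0.20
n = -0.86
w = 1.18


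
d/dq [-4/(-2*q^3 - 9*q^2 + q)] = 4*(-6*q^2 - 18*q + 1)/(q^2*(2*q^2 + 9*q - 1)^2)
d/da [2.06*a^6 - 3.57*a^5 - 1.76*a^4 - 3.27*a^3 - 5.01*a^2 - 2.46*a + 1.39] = 12.36*a^5 - 17.85*a^4 - 7.04*a^3 - 9.81*a^2 - 10.02*a - 2.46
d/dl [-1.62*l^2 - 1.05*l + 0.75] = -3.24*l - 1.05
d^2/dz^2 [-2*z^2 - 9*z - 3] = -4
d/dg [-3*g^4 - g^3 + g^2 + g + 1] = -12*g^3 - 3*g^2 + 2*g + 1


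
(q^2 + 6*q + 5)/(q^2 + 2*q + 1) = (q + 5)/(q + 1)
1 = 1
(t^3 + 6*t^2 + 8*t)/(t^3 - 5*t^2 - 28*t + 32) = t*(t + 2)/(t^2 - 9*t + 8)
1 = 1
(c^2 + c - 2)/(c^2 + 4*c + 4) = (c - 1)/(c + 2)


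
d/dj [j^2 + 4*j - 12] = 2*j + 4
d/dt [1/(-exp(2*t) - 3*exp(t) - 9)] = (2*exp(t) + 3)*exp(t)/(exp(2*t) + 3*exp(t) + 9)^2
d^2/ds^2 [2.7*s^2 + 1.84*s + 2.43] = 5.40000000000000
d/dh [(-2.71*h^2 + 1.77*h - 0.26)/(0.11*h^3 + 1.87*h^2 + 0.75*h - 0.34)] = (0.2981*h^4 - 0.3894*h^3 - 5.2566*h^2 + 2.8152*h - 0.4068)/(0.0121*h^6 + 0.4114*h^5 + 3.6619*h^4 + 2.7302*h^3 - 0.7091*h^2 - 0.51*h + 0.1156)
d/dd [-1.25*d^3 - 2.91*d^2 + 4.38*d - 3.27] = -3.75*d^2 - 5.82*d + 4.38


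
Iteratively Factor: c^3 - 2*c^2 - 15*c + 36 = (c + 4)*(c^2 - 6*c + 9) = (c - 3)*(c + 4)*(c - 3)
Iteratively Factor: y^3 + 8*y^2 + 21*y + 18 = (y + 3)*(y^2 + 5*y + 6) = (y + 2)*(y + 3)*(y + 3)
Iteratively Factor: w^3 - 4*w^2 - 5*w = (w)*(w^2 - 4*w - 5) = w*(w - 5)*(w + 1)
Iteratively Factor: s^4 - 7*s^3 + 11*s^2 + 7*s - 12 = (s - 1)*(s^3 - 6*s^2 + 5*s + 12) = (s - 1)*(s + 1)*(s^2 - 7*s + 12) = (s - 4)*(s - 1)*(s + 1)*(s - 3)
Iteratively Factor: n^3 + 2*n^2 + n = (n + 1)*(n^2 + n) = n*(n + 1)*(n + 1)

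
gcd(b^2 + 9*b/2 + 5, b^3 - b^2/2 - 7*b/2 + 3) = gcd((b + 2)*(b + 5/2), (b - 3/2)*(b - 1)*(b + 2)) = b + 2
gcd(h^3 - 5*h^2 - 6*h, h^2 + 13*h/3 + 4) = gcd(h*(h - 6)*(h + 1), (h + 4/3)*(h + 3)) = 1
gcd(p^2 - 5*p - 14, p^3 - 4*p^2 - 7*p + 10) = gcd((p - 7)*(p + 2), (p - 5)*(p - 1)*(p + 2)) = p + 2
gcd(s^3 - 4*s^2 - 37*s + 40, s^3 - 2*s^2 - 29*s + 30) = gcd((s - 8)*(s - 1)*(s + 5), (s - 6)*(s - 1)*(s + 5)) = s^2 + 4*s - 5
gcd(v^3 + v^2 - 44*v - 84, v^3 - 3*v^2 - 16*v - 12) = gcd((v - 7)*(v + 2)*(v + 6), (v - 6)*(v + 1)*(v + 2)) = v + 2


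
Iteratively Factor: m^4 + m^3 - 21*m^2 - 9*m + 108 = (m + 3)*(m^3 - 2*m^2 - 15*m + 36) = (m + 3)*(m + 4)*(m^2 - 6*m + 9) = (m - 3)*(m + 3)*(m + 4)*(m - 3)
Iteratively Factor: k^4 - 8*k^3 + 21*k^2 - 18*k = (k - 3)*(k^3 - 5*k^2 + 6*k) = k*(k - 3)*(k^2 - 5*k + 6) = k*(k - 3)^2*(k - 2)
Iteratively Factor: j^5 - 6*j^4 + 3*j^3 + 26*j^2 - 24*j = (j - 1)*(j^4 - 5*j^3 - 2*j^2 + 24*j) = (j - 4)*(j - 1)*(j^3 - j^2 - 6*j) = j*(j - 4)*(j - 1)*(j^2 - j - 6) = j*(j - 4)*(j - 3)*(j - 1)*(j + 2)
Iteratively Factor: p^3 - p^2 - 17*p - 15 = (p + 3)*(p^2 - 4*p - 5) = (p - 5)*(p + 3)*(p + 1)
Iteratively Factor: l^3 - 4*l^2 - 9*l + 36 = (l - 4)*(l^2 - 9) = (l - 4)*(l - 3)*(l + 3)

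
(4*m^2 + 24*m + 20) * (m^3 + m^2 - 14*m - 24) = 4*m^5 + 28*m^4 - 12*m^3 - 412*m^2 - 856*m - 480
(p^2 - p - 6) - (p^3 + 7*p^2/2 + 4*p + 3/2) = -p^3 - 5*p^2/2 - 5*p - 15/2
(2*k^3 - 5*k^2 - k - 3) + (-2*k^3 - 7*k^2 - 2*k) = -12*k^2 - 3*k - 3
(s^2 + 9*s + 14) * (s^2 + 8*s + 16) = s^4 + 17*s^3 + 102*s^2 + 256*s + 224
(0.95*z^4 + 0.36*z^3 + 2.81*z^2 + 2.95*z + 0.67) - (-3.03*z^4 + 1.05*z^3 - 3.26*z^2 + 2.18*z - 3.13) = 3.98*z^4 - 0.69*z^3 + 6.07*z^2 + 0.77*z + 3.8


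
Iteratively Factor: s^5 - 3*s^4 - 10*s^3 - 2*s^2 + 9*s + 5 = (s + 1)*(s^4 - 4*s^3 - 6*s^2 + 4*s + 5) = (s + 1)^2*(s^3 - 5*s^2 - s + 5) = (s - 1)*(s + 1)^2*(s^2 - 4*s - 5) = (s - 1)*(s + 1)^3*(s - 5)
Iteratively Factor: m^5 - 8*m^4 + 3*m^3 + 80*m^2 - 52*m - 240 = (m + 2)*(m^4 - 10*m^3 + 23*m^2 + 34*m - 120) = (m - 3)*(m + 2)*(m^3 - 7*m^2 + 2*m + 40) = (m - 5)*(m - 3)*(m + 2)*(m^2 - 2*m - 8) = (m - 5)*(m - 4)*(m - 3)*(m + 2)*(m + 2)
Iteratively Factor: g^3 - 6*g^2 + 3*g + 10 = (g + 1)*(g^2 - 7*g + 10) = (g - 5)*(g + 1)*(g - 2)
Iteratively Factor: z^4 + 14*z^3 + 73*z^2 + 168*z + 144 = (z + 3)*(z^3 + 11*z^2 + 40*z + 48) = (z + 3)*(z + 4)*(z^2 + 7*z + 12) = (z + 3)*(z + 4)^2*(z + 3)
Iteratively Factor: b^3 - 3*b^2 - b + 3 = (b + 1)*(b^2 - 4*b + 3) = (b - 1)*(b + 1)*(b - 3)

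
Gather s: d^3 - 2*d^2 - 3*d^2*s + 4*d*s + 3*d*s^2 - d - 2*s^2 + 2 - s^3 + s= d^3 - 2*d^2 - d - s^3 + s^2*(3*d - 2) + s*(-3*d^2 + 4*d + 1) + 2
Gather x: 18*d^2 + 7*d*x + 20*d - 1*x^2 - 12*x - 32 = 18*d^2 + 20*d - x^2 + x*(7*d - 12) - 32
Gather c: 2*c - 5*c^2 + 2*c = -5*c^2 + 4*c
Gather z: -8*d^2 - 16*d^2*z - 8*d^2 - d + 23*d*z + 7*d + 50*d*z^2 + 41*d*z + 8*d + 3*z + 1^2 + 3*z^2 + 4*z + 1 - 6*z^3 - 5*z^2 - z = -16*d^2 + 14*d - 6*z^3 + z^2*(50*d - 2) + z*(-16*d^2 + 64*d + 6) + 2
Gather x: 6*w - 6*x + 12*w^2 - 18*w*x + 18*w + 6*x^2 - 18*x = 12*w^2 + 24*w + 6*x^2 + x*(-18*w - 24)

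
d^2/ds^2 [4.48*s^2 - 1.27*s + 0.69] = 8.96000000000000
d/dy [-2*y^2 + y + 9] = 1 - 4*y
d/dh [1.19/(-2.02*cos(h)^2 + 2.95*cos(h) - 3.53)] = (3.5105 - 4.8076*cos(h))*sin(h)/(2.02*cos(h)^2 - 2.95*cos(h) + 3.53)^2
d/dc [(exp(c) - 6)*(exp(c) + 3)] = (2*exp(c) - 3)*exp(c)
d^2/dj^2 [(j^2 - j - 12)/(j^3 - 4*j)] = 2*(j^6 - 3*j^5 - 60*j^4 - 4*j^3 + 144*j^2 - 192)/(j^3*(j^6 - 12*j^4 + 48*j^2 - 64))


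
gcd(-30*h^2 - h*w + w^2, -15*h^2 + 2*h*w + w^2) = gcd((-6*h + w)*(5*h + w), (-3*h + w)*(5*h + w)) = 5*h + w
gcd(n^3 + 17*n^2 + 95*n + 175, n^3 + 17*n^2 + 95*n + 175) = n^3 + 17*n^2 + 95*n + 175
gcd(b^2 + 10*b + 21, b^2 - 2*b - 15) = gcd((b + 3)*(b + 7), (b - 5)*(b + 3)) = b + 3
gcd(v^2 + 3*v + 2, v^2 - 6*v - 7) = v + 1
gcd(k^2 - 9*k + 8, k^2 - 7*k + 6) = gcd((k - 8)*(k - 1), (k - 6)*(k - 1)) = k - 1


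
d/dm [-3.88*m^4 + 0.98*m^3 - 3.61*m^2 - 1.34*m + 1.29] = -15.52*m^3 + 2.94*m^2 - 7.22*m - 1.34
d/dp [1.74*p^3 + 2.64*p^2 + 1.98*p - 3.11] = 5.22*p^2 + 5.28*p + 1.98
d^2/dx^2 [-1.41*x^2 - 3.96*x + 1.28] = -2.82000000000000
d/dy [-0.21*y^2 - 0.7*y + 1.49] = -0.42*y - 0.7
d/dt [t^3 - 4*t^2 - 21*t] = 3*t^2 - 8*t - 21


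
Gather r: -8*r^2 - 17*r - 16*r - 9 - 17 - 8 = -8*r^2 - 33*r - 34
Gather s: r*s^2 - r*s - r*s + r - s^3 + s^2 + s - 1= r - s^3 + s^2*(r + 1) + s*(1 - 2*r) - 1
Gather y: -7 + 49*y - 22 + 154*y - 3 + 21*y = 224*y - 32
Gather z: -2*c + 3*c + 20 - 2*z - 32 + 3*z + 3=c + z - 9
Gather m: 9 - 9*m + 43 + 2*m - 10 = 42 - 7*m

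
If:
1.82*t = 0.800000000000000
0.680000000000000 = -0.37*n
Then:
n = -1.84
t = 0.44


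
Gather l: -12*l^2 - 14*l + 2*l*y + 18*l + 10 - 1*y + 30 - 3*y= -12*l^2 + l*(2*y + 4) - 4*y + 40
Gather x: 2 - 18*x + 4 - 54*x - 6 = -72*x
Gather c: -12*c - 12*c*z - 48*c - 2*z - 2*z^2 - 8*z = c*(-12*z - 60) - 2*z^2 - 10*z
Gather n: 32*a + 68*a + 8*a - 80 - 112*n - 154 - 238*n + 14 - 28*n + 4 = 108*a - 378*n - 216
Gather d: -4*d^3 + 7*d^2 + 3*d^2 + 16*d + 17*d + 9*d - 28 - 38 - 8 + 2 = -4*d^3 + 10*d^2 + 42*d - 72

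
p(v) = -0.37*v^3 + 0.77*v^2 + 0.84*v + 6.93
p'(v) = -1.11*v^2 + 1.54*v + 0.84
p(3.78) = 1.12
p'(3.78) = -9.20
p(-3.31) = 26.00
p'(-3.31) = -16.42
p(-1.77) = 9.91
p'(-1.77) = -5.36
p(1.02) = 8.20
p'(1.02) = 1.26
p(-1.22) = 7.72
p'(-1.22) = -2.69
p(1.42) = 8.62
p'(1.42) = 0.79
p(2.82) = 7.12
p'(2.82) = -3.64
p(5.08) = -17.44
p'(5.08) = -19.98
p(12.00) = -511.47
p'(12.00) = -140.52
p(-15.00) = 1416.33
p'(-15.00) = -272.01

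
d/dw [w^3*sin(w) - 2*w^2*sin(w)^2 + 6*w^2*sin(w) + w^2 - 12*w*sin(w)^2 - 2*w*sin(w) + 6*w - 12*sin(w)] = w^3*cos(w) + 3*w^2*sin(w) - 2*w^2*sin(2*w) + 6*w^2*cos(w) + 12*w*sin(w) - 12*w*sin(2*w) - 2*w*cos(w) + 2*w*cos(2*w) - 2*sin(w) - 12*cos(w) + 6*cos(2*w)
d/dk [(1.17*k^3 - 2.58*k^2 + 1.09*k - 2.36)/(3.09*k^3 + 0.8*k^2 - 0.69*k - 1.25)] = (8.9082*k^4 - 8.3508*k^3 + 18.3979*k^2 + 10.226*k - 2.9909)/(9.5481*k^6 + 4.944*k^5 - 3.6242*k^4 - 8.829*k^3 - 1.5239*k^2 + 1.725*k + 1.5625)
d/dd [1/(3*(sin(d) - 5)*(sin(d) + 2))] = (3 - 2*sin(d))*cos(d)/(3*(sin(d) - 5)^2*(sin(d) + 2)^2)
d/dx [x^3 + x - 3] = 3*x^2 + 1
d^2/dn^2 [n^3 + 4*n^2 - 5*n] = 6*n + 8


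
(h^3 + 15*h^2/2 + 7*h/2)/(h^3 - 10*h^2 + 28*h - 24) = h*(2*h^2 + 15*h + 7)/(2*(h^3 - 10*h^2 + 28*h - 24))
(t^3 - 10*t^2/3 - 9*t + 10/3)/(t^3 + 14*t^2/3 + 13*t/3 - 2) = (t - 5)/(t + 3)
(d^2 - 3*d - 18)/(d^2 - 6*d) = (d + 3)/d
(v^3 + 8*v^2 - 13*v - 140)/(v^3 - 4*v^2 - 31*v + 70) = (v^2 + 3*v - 28)/(v^2 - 9*v + 14)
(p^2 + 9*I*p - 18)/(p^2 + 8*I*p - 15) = (p + 6*I)/(p + 5*I)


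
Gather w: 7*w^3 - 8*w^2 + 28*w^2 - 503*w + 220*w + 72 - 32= 7*w^3 + 20*w^2 - 283*w + 40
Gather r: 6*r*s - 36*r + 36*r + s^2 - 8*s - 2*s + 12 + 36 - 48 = 6*r*s + s^2 - 10*s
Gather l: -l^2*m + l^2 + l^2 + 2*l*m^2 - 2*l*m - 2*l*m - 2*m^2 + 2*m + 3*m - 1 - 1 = l^2*(2 - m) + l*(2*m^2 - 4*m) - 2*m^2 + 5*m - 2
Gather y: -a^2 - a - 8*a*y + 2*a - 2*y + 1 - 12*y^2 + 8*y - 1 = -a^2 + a - 12*y^2 + y*(6 - 8*a)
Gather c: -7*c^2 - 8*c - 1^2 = -7*c^2 - 8*c - 1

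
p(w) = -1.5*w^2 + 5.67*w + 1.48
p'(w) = 5.67 - 3.0*w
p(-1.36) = -9.01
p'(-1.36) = 9.75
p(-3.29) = -33.41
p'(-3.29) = 15.54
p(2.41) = 6.43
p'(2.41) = -1.56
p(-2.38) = -20.51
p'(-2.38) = 12.81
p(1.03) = 5.73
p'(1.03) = 2.58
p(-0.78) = -3.86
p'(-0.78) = 8.01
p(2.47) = 6.33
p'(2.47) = -1.74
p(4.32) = -2.02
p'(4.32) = -7.29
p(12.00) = -146.48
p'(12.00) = -30.33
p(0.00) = 1.48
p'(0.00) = 5.67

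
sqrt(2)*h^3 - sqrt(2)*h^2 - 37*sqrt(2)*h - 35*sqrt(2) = (h - 7)*(h + 5)*(sqrt(2)*h + sqrt(2))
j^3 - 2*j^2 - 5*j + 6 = (j - 3)*(j - 1)*(j + 2)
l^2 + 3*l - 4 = (l - 1)*(l + 4)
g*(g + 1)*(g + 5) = g^3 + 6*g^2 + 5*g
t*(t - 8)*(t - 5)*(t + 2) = t^4 - 11*t^3 + 14*t^2 + 80*t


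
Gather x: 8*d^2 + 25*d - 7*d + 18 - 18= 8*d^2 + 18*d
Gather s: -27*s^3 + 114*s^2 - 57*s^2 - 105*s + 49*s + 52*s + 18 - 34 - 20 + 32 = -27*s^3 + 57*s^2 - 4*s - 4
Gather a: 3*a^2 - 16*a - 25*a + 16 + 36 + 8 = 3*a^2 - 41*a + 60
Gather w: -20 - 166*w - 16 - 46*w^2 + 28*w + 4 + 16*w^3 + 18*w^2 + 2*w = 16*w^3 - 28*w^2 - 136*w - 32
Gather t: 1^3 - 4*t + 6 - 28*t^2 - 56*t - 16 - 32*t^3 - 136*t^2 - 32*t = -32*t^3 - 164*t^2 - 92*t - 9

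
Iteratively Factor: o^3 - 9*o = (o + 3)*(o^2 - 3*o) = (o - 3)*(o + 3)*(o)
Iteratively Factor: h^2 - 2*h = (h - 2)*(h)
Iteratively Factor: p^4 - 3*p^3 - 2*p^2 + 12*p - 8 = (p - 1)*(p^3 - 2*p^2 - 4*p + 8) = (p - 1)*(p + 2)*(p^2 - 4*p + 4) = (p - 2)*(p - 1)*(p + 2)*(p - 2)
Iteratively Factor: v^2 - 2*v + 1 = (v - 1)*(v - 1)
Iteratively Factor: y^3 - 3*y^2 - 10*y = (y + 2)*(y^2 - 5*y) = y*(y + 2)*(y - 5)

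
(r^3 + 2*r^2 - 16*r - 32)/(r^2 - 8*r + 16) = (r^2 + 6*r + 8)/(r - 4)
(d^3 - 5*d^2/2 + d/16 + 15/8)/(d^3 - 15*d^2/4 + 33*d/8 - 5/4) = (4*d + 3)/(2*(2*d - 1))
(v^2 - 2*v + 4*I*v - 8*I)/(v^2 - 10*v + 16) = (v + 4*I)/(v - 8)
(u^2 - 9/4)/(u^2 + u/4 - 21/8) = 2*(2*u + 3)/(4*u + 7)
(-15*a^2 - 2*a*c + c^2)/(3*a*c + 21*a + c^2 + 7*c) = (-5*a + c)/(c + 7)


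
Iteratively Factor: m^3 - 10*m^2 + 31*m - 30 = (m - 2)*(m^2 - 8*m + 15) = (m - 5)*(m - 2)*(m - 3)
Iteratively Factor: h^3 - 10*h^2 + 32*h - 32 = (h - 4)*(h^2 - 6*h + 8) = (h - 4)*(h - 2)*(h - 4)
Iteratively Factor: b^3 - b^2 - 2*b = (b - 2)*(b^2 + b) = b*(b - 2)*(b + 1)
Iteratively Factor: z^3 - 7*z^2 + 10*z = (z - 5)*(z^2 - 2*z) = (z - 5)*(z - 2)*(z)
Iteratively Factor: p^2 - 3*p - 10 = (p - 5)*(p + 2)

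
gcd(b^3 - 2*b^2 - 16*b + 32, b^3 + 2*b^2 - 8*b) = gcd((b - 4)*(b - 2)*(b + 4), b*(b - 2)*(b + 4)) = b^2 + 2*b - 8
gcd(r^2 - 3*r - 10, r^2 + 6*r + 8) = r + 2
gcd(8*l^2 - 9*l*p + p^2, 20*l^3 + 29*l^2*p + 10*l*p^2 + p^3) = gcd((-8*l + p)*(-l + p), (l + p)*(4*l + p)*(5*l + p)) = 1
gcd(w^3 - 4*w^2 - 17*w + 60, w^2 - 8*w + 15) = w^2 - 8*w + 15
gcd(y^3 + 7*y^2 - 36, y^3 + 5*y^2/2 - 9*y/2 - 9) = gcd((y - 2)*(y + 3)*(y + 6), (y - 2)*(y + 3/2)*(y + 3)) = y^2 + y - 6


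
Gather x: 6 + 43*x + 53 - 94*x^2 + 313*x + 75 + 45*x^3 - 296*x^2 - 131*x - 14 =45*x^3 - 390*x^2 + 225*x + 120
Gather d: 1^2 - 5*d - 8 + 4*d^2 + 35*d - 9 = 4*d^2 + 30*d - 16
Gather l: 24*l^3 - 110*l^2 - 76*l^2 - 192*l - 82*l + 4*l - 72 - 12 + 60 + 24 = 24*l^3 - 186*l^2 - 270*l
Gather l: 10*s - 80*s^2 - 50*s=-80*s^2 - 40*s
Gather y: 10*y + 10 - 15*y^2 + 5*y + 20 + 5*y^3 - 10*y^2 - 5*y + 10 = 5*y^3 - 25*y^2 + 10*y + 40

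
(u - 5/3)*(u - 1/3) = u^2 - 2*u + 5/9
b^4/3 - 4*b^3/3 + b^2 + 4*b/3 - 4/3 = (b/3 + 1/3)*(b - 2)^2*(b - 1)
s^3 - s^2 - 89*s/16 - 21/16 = (s - 3)*(s + 1/4)*(s + 7/4)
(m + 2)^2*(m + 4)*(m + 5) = m^4 + 13*m^3 + 60*m^2 + 116*m + 80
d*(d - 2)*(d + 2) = d^3 - 4*d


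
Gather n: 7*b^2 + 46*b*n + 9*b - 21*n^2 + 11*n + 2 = 7*b^2 + 9*b - 21*n^2 + n*(46*b + 11) + 2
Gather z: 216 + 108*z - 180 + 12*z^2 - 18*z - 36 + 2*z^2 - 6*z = 14*z^2 + 84*z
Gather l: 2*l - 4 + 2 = 2*l - 2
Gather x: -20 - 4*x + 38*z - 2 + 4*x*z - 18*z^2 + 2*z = x*(4*z - 4) - 18*z^2 + 40*z - 22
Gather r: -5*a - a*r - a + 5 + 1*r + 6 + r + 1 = -6*a + r*(2 - a) + 12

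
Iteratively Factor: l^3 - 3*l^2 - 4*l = (l + 1)*(l^2 - 4*l) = (l - 4)*(l + 1)*(l)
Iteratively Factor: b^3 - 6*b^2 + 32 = (b + 2)*(b^2 - 8*b + 16) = (b - 4)*(b + 2)*(b - 4)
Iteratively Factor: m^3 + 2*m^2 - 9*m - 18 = (m - 3)*(m^2 + 5*m + 6) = (m - 3)*(m + 2)*(m + 3)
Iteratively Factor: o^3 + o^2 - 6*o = (o - 2)*(o^2 + 3*o) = o*(o - 2)*(o + 3)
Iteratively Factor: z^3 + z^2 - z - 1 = (z + 1)*(z^2 - 1) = (z + 1)^2*(z - 1)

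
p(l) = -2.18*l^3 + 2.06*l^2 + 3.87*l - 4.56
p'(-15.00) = -1529.43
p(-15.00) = 7758.39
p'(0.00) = 3.87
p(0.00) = -4.56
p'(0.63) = 3.87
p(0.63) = -1.85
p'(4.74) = -123.54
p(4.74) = -172.10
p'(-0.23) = 2.58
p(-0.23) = -5.31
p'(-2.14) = -34.90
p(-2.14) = 17.96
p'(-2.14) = -34.90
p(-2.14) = 17.96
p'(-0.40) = 1.18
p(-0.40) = -5.64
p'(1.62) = -6.62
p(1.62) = -2.15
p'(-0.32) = 1.88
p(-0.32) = -5.52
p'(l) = -6.54*l^2 + 4.12*l + 3.87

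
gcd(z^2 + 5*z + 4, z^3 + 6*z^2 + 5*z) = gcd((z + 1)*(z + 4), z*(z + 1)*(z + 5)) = z + 1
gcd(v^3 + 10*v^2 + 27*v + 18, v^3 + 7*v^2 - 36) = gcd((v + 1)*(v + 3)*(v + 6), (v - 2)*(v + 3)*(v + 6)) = v^2 + 9*v + 18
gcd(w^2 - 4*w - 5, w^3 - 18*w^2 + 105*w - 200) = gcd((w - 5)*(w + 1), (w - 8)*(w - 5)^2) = w - 5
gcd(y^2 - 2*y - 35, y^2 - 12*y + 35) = y - 7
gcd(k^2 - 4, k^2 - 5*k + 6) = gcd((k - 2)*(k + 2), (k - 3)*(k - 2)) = k - 2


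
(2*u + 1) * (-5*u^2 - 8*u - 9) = -10*u^3 - 21*u^2 - 26*u - 9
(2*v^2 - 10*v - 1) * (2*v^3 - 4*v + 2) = 4*v^5 - 20*v^4 - 10*v^3 + 44*v^2 - 16*v - 2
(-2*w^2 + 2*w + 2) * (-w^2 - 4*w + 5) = 2*w^4 + 6*w^3 - 20*w^2 + 2*w + 10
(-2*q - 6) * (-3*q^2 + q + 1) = 6*q^3 + 16*q^2 - 8*q - 6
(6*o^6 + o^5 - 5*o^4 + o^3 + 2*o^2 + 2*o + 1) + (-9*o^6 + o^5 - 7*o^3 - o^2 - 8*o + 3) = -3*o^6 + 2*o^5 - 5*o^4 - 6*o^3 + o^2 - 6*o + 4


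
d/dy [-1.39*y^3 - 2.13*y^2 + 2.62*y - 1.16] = -4.17*y^2 - 4.26*y + 2.62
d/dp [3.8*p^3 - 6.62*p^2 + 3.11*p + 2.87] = 11.4*p^2 - 13.24*p + 3.11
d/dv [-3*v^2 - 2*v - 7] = -6*v - 2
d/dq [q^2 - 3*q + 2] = 2*q - 3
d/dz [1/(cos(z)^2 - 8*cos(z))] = 2*(cos(z) - 4)*sin(z)/((cos(z) - 8)^2*cos(z)^2)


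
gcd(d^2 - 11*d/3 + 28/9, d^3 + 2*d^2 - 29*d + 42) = 1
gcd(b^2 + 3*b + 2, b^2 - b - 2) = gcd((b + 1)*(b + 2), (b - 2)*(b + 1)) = b + 1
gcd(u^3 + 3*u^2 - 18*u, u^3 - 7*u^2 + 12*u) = u^2 - 3*u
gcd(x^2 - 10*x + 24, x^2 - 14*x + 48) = x - 6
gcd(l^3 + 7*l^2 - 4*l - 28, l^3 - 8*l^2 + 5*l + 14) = l - 2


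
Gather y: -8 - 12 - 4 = -24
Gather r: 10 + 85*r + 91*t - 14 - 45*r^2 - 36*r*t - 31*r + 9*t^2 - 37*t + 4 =-45*r^2 + r*(54 - 36*t) + 9*t^2 + 54*t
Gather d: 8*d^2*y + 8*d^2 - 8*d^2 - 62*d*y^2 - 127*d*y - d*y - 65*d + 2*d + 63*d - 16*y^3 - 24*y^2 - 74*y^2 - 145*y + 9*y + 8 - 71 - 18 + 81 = 8*d^2*y + d*(-62*y^2 - 128*y) - 16*y^3 - 98*y^2 - 136*y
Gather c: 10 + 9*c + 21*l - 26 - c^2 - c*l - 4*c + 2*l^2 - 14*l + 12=-c^2 + c*(5 - l) + 2*l^2 + 7*l - 4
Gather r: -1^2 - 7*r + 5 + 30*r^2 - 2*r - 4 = 30*r^2 - 9*r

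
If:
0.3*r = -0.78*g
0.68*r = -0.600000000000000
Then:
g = 0.34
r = -0.88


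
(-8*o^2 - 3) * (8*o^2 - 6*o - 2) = -64*o^4 + 48*o^3 - 8*o^2 + 18*o + 6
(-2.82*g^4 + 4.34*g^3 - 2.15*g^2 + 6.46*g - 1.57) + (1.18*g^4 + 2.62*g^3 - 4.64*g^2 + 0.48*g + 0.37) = -1.64*g^4 + 6.96*g^3 - 6.79*g^2 + 6.94*g - 1.2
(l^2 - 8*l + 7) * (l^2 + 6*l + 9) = l^4 - 2*l^3 - 32*l^2 - 30*l + 63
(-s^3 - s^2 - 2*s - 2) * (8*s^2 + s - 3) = -8*s^5 - 9*s^4 - 14*s^3 - 15*s^2 + 4*s + 6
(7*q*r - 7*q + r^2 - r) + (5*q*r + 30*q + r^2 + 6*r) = 12*q*r + 23*q + 2*r^2 + 5*r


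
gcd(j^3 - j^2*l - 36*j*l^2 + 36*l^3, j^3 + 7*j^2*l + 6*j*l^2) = j + 6*l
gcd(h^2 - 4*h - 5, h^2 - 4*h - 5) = h^2 - 4*h - 5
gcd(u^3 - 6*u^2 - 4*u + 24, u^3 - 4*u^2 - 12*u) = u^2 - 4*u - 12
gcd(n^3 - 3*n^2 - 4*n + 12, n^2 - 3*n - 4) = 1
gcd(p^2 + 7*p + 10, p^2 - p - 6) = p + 2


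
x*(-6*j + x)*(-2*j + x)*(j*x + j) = 12*j^3*x^2 + 12*j^3*x - 8*j^2*x^3 - 8*j^2*x^2 + j*x^4 + j*x^3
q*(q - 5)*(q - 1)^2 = q^4 - 7*q^3 + 11*q^2 - 5*q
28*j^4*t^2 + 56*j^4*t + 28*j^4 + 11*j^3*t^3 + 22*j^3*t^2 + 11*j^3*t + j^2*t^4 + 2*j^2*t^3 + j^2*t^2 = (4*j + t)*(7*j + t)*(j*t + j)^2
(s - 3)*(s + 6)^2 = s^3 + 9*s^2 - 108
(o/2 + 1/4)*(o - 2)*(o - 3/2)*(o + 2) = o^4/2 - o^3/2 - 19*o^2/8 + 2*o + 3/2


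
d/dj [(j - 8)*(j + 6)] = 2*j - 2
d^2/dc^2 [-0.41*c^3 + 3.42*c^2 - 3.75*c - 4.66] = 6.84 - 2.46*c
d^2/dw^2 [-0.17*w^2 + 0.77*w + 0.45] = -0.340000000000000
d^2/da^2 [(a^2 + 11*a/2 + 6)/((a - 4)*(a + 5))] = 3*(3*a^3 + 52*a^2 + 232*a + 424)/(a^6 + 3*a^5 - 57*a^4 - 119*a^3 + 1140*a^2 + 1200*a - 8000)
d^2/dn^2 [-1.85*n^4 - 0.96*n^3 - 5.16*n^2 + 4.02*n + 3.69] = -22.2*n^2 - 5.76*n - 10.32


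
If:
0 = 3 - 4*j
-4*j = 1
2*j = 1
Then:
No Solution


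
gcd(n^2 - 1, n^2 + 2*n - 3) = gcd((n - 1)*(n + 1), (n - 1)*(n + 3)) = n - 1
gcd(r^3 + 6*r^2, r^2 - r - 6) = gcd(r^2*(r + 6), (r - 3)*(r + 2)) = 1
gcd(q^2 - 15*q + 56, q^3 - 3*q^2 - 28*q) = q - 7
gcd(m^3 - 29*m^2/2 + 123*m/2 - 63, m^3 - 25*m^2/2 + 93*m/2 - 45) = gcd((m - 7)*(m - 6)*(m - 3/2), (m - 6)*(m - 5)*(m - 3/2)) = m^2 - 15*m/2 + 9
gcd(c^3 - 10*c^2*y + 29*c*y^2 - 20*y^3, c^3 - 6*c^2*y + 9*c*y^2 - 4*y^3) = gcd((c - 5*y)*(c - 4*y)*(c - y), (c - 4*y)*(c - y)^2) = c^2 - 5*c*y + 4*y^2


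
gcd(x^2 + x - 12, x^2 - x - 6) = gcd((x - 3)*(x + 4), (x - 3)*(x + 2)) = x - 3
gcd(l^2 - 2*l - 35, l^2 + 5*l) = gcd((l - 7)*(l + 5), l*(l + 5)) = l + 5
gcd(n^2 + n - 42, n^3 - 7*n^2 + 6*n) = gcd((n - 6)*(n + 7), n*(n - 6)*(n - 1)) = n - 6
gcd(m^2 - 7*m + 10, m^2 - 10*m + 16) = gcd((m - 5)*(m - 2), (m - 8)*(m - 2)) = m - 2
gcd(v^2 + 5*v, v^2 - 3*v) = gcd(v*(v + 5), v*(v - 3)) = v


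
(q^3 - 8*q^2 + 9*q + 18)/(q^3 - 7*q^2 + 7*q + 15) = (q - 6)/(q - 5)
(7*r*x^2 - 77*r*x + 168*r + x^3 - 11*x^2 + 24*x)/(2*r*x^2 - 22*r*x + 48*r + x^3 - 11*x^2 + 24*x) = (7*r + x)/(2*r + x)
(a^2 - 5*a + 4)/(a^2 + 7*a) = (a^2 - 5*a + 4)/(a*(a + 7))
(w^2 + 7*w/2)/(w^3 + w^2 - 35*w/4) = 2/(2*w - 5)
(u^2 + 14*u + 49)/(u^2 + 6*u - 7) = (u + 7)/(u - 1)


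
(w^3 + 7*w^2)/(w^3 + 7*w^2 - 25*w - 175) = w^2/(w^2 - 25)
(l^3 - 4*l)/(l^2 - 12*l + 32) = l*(l^2 - 4)/(l^2 - 12*l + 32)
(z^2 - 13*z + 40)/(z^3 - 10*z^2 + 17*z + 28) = (z^2 - 13*z + 40)/(z^3 - 10*z^2 + 17*z + 28)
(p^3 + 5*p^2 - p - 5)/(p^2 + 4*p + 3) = (p^2 + 4*p - 5)/(p + 3)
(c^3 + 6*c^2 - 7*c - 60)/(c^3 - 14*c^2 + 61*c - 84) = (c^2 + 9*c + 20)/(c^2 - 11*c + 28)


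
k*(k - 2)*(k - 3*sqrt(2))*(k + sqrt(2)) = k^4 - 2*sqrt(2)*k^3 - 2*k^3 - 6*k^2 + 4*sqrt(2)*k^2 + 12*k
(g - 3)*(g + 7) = g^2 + 4*g - 21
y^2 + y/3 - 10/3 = (y - 5/3)*(y + 2)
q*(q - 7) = q^2 - 7*q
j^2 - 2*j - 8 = (j - 4)*(j + 2)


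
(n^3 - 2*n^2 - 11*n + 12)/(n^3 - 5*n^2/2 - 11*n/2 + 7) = 2*(n^2 - n - 12)/(2*n^2 - 3*n - 14)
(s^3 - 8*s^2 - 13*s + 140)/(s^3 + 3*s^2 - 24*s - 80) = (s - 7)/(s + 4)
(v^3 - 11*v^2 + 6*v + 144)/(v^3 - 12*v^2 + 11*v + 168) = (v - 6)/(v - 7)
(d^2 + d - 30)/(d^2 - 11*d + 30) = (d + 6)/(d - 6)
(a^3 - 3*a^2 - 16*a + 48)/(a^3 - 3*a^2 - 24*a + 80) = (a^2 + a - 12)/(a^2 + a - 20)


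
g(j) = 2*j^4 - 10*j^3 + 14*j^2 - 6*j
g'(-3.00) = -576.00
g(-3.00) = 576.00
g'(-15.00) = -34176.00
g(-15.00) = 138240.00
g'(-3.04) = -593.12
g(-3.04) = 599.38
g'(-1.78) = -196.01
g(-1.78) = 131.51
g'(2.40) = -1.01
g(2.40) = -5.64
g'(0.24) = -0.90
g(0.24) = -0.77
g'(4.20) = 175.10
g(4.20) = 103.22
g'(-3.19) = -660.30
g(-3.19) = 693.33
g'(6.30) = 980.08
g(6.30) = 1167.98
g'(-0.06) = -7.79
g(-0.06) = 0.41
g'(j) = 8*j^3 - 30*j^2 + 28*j - 6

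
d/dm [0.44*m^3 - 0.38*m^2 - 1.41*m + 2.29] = 1.32*m^2 - 0.76*m - 1.41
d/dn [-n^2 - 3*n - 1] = -2*n - 3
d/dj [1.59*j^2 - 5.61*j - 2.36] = 3.18*j - 5.61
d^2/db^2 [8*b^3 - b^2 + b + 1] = 48*b - 2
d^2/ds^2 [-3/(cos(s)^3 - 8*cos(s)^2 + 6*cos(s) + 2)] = 3*((-27*cos(s) + 64*cos(2*s) - 9*cos(3*s))*(cos(s)^3 - 8*cos(s)^2 + 6*cos(s) + 2)/4 - 2*(3*cos(s)^2 - 16*cos(s) + 6)^2*sin(s)^2)/(cos(s)^3 - 8*cos(s)^2 + 6*cos(s) + 2)^3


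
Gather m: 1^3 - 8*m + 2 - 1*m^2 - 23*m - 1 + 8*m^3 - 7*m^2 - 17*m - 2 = 8*m^3 - 8*m^2 - 48*m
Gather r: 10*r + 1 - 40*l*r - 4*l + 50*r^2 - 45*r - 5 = -4*l + 50*r^2 + r*(-40*l - 35) - 4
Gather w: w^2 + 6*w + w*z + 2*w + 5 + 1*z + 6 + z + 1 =w^2 + w*(z + 8) + 2*z + 12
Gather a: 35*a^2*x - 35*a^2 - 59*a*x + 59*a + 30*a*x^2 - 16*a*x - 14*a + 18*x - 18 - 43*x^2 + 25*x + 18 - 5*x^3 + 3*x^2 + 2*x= a^2*(35*x - 35) + a*(30*x^2 - 75*x + 45) - 5*x^3 - 40*x^2 + 45*x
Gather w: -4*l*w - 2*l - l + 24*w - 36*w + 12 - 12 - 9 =-3*l + w*(-4*l - 12) - 9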